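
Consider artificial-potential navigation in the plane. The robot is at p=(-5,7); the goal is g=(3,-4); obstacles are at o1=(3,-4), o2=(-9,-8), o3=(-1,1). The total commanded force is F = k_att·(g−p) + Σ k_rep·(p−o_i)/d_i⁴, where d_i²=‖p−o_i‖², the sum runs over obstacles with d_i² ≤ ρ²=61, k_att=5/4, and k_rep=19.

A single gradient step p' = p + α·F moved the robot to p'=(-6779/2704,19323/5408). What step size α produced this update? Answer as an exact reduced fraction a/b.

F_att = 5/4·(g−p) = 5/4·(8,-11) = (10.0000,-13.7500)
o1: d²=185 > ρ²=61 → inactive
o2: d²=241 > ρ²=61 → inactive
o3: d²=52 ≤ ρ²=61; F_rep = 19·(-4,6)/52² = (-0.0281,0.0422)
F = F_att + ΣF_rep = (9.9719,-13.7078)
Δp = p'−p = (2.4930,-3.4270); α = Δx/Fx = (6741/2704) / (6741/676) = 1/4
check: Δy/Fy = (-18533/5408) / (-18533/1352) = 1/4 ✓

α = 1/4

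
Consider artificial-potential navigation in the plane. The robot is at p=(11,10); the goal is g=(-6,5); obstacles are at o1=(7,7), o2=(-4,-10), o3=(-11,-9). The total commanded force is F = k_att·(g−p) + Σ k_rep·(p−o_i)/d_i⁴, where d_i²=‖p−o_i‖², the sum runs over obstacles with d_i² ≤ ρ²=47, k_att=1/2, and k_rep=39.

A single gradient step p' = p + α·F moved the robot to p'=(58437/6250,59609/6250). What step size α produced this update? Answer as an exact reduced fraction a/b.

F_att = 1/2·(g−p) = 1/2·(-17,-5) = (-8.5000,-2.5000)
o1: d²=25 ≤ ρ²=47; F_rep = 39·(4,3)/25² = (0.2496,0.1872)
o2: d²=625 > ρ²=47 → inactive
o3: d²=845 > ρ²=47 → inactive
F = F_att + ΣF_rep = (-8.2504,-2.3128)
Δp = p'−p = (-1.6501,-0.4626); α = Δx/Fx = (-10313/6250) / (-10313/1250) = 1/5
check: Δy/Fy = (-2891/6250) / (-2891/1250) = 1/5 ✓

α = 1/5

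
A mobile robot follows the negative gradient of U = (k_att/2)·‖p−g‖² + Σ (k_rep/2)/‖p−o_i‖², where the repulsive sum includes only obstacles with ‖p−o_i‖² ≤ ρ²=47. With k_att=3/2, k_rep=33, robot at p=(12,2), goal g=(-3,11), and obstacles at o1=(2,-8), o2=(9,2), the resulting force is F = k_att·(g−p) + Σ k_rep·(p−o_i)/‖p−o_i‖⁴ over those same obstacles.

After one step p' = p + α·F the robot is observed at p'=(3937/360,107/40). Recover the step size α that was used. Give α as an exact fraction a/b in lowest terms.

α = 1/20

F_att = 3/2·(g−p) = 3/2·(-15,9) = (-22.5000,13.5000)
o1: d²=200 > ρ²=47 → inactive
o2: d²=9 ≤ ρ²=47; F_rep = 33·(3,0)/9² = (1.2222,0.0000)
F = F_att + ΣF_rep = (-21.2778,13.5000)
Δp = p'−p = (-1.0639,0.6750); α = Δx/Fx = (-383/360) / (-383/18) = 1/20
check: Δy/Fy = (27/40) / (27/2) = 1/20 ✓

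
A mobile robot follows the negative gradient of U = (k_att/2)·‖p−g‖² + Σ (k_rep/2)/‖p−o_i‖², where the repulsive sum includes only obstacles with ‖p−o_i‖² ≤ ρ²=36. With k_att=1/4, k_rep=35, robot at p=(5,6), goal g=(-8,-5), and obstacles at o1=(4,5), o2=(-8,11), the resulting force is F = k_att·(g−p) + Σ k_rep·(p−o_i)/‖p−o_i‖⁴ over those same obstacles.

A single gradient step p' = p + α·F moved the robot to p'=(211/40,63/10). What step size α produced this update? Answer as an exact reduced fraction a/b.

F_att = 1/4·(g−p) = 1/4·(-13,-11) = (-3.2500,-2.7500)
o1: d²=2 ≤ ρ²=36; F_rep = 35·(1,1)/2² = (8.7500,8.7500)
o2: d²=194 > ρ²=36 → inactive
F = F_att + ΣF_rep = (5.5000,6.0000)
Δp = p'−p = (0.2750,0.3000); α = Δx/Fx = (11/40) / (11/2) = 1/20
check: Δy/Fy = (3/10) / (6) = 1/20 ✓

α = 1/20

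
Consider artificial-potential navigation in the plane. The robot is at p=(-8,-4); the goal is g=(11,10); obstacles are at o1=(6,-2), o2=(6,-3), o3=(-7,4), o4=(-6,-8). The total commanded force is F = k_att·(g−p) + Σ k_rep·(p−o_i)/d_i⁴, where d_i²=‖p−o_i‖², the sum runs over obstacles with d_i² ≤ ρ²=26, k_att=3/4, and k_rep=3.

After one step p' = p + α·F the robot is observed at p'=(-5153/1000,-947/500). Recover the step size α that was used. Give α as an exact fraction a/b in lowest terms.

α = 1/5

F_att = 3/4·(g−p) = 3/4·(19,14) = (14.2500,10.5000)
o1: d²=200 > ρ²=26 → inactive
o2: d²=197 > ρ²=26 → inactive
o3: d²=65 > ρ²=26 → inactive
o4: d²=20 ≤ ρ²=26; F_rep = 3·(-2,4)/20² = (-0.0150,0.0300)
F = F_att + ΣF_rep = (14.2350,10.5300)
Δp = p'−p = (2.8470,2.1060); α = Δx/Fx = (2847/1000) / (2847/200) = 1/5
check: Δy/Fy = (1053/500) / (1053/100) = 1/5 ✓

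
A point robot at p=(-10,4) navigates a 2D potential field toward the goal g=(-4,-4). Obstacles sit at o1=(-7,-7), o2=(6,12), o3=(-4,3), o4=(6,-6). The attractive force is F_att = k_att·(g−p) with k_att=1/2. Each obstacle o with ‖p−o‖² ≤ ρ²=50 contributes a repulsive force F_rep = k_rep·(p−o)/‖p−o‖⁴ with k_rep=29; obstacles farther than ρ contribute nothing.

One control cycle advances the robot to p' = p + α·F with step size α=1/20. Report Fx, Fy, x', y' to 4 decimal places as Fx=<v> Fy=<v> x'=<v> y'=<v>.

Fx=2.8729 Fy=-3.9788 x'=-9.8564 y'=3.8011

F_att = 1/2·(g−p) = 1/2·(6,-8) = (3.0000,-4.0000)
o1: d²=130 > ρ²=50 → inactive
o2: d²=320 > ρ²=50 → inactive
o3: d²=37 ≤ ρ²=50; F_rep = 29·(-6,1)/37² = (-0.1271,0.0212)
o4: d²=356 > ρ²=50 → inactive
F = F_att + ΣF_rep = (2.8729,-3.9788)
p' = p + 1/20·F = (-9.8564,3.8011)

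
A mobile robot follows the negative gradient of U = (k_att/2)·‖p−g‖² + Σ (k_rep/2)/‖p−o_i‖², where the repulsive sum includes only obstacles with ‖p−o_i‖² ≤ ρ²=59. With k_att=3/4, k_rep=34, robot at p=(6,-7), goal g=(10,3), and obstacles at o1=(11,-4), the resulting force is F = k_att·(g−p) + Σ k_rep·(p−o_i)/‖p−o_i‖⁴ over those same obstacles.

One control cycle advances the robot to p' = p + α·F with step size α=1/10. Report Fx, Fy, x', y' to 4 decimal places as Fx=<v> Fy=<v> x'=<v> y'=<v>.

Fx=2.8529 Fy=7.4118 x'=6.2853 y'=-6.2588

F_att = 3/4·(g−p) = 3/4·(4,10) = (3.0000,7.5000)
o1: d²=34 ≤ ρ²=59; F_rep = 34·(-5,-3)/34² = (-0.1471,-0.0882)
F = F_att + ΣF_rep = (2.8529,7.4118)
p' = p + 1/10·F = (6.2853,-6.2588)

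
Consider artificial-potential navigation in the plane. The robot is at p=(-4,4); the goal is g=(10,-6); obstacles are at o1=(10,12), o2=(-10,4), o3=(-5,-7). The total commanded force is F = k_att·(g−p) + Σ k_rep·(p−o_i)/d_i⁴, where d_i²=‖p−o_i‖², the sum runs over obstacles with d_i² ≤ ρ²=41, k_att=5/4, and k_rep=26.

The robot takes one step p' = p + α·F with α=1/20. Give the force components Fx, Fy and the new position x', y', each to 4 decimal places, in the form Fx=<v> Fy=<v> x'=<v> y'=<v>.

F_att = 5/4·(g−p) = 5/4·(14,-10) = (17.5000,-12.5000)
o1: d²=260 > ρ²=41 → inactive
o2: d²=36 ≤ ρ²=41; F_rep = 26·(6,0)/36² = (0.1204,0.0000)
o3: d²=122 > ρ²=41 → inactive
F = F_att + ΣF_rep = (17.6204,-12.5000)
p' = p + 1/20·F = (-3.1190,3.3750)

Fx=17.6204 Fy=-12.5000 x'=-3.1190 y'=3.3750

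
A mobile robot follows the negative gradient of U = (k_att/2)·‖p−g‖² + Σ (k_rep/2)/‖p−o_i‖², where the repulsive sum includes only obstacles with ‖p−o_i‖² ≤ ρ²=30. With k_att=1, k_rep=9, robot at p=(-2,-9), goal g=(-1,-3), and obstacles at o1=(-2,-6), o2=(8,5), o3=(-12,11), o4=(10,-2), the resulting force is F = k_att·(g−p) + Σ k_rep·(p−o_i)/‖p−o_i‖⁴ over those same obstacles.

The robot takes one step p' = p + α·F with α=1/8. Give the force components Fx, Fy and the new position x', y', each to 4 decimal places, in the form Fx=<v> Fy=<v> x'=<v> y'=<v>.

Fx=1.0000 Fy=5.6667 x'=-1.8750 y'=-8.2917

F_att = 1·(g−p) = 1·(1,6) = (1.0000,6.0000)
o1: d²=9 ≤ ρ²=30; F_rep = 9·(0,-3)/9² = (0.0000,-0.3333)
o2: d²=296 > ρ²=30 → inactive
o3: d²=500 > ρ²=30 → inactive
o4: d²=193 > ρ²=30 → inactive
F = F_att + ΣF_rep = (1.0000,5.6667)
p' = p + 1/8·F = (-1.8750,-8.2917)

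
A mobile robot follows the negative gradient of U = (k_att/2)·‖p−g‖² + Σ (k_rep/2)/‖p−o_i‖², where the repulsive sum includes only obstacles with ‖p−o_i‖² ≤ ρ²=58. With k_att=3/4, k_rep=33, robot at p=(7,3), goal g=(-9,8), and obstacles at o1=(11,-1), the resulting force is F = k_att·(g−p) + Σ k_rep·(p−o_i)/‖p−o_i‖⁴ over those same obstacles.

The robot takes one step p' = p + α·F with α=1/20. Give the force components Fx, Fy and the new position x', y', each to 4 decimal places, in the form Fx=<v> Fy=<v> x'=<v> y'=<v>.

F_att = 3/4·(g−p) = 3/4·(-16,5) = (-12.0000,3.7500)
o1: d²=32 ≤ ρ²=58; F_rep = 33·(-4,4)/32² = (-0.1289,0.1289)
F = F_att + ΣF_rep = (-12.1289,3.8789)
p' = p + 1/20·F = (6.3936,3.1939)

Fx=-12.1289 Fy=3.8789 x'=6.3936 y'=3.1939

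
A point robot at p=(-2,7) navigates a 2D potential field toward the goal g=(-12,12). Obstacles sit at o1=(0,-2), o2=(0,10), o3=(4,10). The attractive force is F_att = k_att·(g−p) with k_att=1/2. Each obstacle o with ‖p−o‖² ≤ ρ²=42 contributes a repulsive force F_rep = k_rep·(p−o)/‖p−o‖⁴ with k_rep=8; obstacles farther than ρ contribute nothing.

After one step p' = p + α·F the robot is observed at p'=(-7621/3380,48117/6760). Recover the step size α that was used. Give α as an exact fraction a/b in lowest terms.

F_att = 1/2·(g−p) = 1/2·(-10,5) = (-5.0000,2.5000)
o1: d²=85 > ρ²=42 → inactive
o2: d²=13 ≤ ρ²=42; F_rep = 8·(-2,-3)/13² = (-0.0947,-0.1420)
o3: d²=45 > ρ²=42 → inactive
F = F_att + ΣF_rep = (-5.0947,2.3580)
Δp = p'−p = (-0.2547,0.1179); α = Δx/Fx = (-861/3380) / (-861/169) = 1/20
check: Δy/Fy = (797/6760) / (797/338) = 1/20 ✓

α = 1/20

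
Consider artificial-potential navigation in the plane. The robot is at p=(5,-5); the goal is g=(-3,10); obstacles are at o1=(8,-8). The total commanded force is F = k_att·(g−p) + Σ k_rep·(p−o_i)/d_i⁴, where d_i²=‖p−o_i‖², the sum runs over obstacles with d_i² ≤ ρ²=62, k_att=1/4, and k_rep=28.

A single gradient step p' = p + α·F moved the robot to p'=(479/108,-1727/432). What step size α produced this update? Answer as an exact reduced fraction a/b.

α = 1/4

F_att = 1/4·(g−p) = 1/4·(-8,15) = (-2.0000,3.7500)
o1: d²=18 ≤ ρ²=62; F_rep = 28·(-3,3)/18² = (-0.2593,0.2593)
F = F_att + ΣF_rep = (-2.2593,4.0093)
Δp = p'−p = (-0.5648,1.0023); α = Δx/Fx = (-61/108) / (-61/27) = 1/4
check: Δy/Fy = (433/432) / (433/108) = 1/4 ✓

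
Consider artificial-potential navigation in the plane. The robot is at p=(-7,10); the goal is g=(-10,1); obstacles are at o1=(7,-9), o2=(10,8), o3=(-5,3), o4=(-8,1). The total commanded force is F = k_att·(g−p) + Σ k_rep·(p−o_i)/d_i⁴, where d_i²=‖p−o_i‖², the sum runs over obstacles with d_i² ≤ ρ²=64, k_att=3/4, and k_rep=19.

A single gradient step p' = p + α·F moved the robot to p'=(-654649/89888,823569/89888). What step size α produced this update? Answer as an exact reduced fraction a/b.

F_att = 3/4·(g−p) = 3/4·(-3,-9) = (-2.2500,-6.7500)
o1: d²=557 > ρ²=64 → inactive
o2: d²=293 > ρ²=64 → inactive
o3: d²=53 ≤ ρ²=64; F_rep = 19·(-2,7)/53² = (-0.0135,0.0473)
o4: d²=82 > ρ²=64 → inactive
F = F_att + ΣF_rep = (-2.2635,-6.7027)
Δp = p'−p = (-0.2829,-0.8378); α = Δx/Fx = (-25433/89888) / (-25433/11236) = 1/8
check: Δy/Fy = (-75311/89888) / (-75311/11236) = 1/8 ✓

α = 1/8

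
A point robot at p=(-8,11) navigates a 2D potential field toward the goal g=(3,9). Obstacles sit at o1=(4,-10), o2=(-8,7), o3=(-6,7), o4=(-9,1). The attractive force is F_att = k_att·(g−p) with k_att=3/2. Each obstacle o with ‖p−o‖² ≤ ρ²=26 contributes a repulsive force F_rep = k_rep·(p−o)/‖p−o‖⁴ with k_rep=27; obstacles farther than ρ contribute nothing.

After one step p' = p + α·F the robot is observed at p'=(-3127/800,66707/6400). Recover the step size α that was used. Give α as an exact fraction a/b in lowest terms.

α = 1/4

F_att = 3/2·(g−p) = 3/2·(11,-2) = (16.5000,-3.0000)
o1: d²=585 > ρ²=26 → inactive
o2: d²=16 ≤ ρ²=26; F_rep = 27·(0,4)/16² = (0.0000,0.4219)
o3: d²=20 ≤ ρ²=26; F_rep = 27·(-2,4)/20² = (-0.1350,0.2700)
o4: d²=101 > ρ²=26 → inactive
F = F_att + ΣF_rep = (16.3650,-2.3081)
Δp = p'−p = (4.0912,-0.5770); α = Δx/Fx = (3273/800) / (3273/200) = 1/4
check: Δy/Fy = (-3693/6400) / (-3693/1600) = 1/4 ✓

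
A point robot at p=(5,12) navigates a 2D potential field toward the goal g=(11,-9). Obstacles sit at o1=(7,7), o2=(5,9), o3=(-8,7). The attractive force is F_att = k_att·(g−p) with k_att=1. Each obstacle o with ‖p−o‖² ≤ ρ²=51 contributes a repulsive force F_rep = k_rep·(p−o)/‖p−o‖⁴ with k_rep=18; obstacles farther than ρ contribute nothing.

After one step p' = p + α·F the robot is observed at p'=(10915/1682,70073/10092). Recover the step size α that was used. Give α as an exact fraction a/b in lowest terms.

α = 1/4

F_att = 1·(g−p) = 1·(6,-21) = (6.0000,-21.0000)
o1: d²=29 ≤ ρ²=51; F_rep = 18·(-2,5)/29² = (-0.0428,0.1070)
o2: d²=9 ≤ ρ²=51; F_rep = 18·(0,3)/9² = (0.0000,0.6667)
o3: d²=194 > ρ²=51 → inactive
F = F_att + ΣF_rep = (5.9572,-20.2263)
Δp = p'−p = (1.4893,-5.0566); α = Δx/Fx = (2505/1682) / (5010/841) = 1/4
check: Δy/Fy = (-51031/10092) / (-51031/2523) = 1/4 ✓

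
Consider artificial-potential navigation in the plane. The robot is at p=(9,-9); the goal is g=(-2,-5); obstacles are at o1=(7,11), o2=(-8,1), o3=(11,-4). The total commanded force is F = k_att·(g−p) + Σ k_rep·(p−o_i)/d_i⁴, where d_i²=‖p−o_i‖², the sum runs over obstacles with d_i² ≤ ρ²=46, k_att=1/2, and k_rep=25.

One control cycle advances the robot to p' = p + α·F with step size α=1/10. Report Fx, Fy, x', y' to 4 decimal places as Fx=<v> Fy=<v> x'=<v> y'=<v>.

F_att = 1/2·(g−p) = 1/2·(-11,4) = (-5.5000,2.0000)
o1: d²=404 > ρ²=46 → inactive
o2: d²=389 > ρ²=46 → inactive
o3: d²=29 ≤ ρ²=46; F_rep = 25·(-2,-5)/29² = (-0.0595,-0.1486)
F = F_att + ΣF_rep = (-5.5595,1.8514)
p' = p + 1/10·F = (8.4441,-8.8149)

Fx=-5.5595 Fy=1.8514 x'=8.4441 y'=-8.8149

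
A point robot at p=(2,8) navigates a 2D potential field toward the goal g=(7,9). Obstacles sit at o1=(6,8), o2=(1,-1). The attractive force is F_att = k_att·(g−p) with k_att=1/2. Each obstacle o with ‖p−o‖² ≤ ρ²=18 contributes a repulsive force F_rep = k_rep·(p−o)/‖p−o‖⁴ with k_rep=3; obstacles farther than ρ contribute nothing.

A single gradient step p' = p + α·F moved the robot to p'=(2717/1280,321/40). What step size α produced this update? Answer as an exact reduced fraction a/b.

F_att = 1/2·(g−p) = 1/2·(5,1) = (2.5000,0.5000)
o1: d²=16 ≤ ρ²=18; F_rep = 3·(-4,0)/16² = (-0.0469,0.0000)
o2: d²=82 > ρ²=18 → inactive
F = F_att + ΣF_rep = (2.4531,0.5000)
Δp = p'−p = (0.1227,0.0250); α = Δx/Fx = (157/1280) / (157/64) = 1/20
check: Δy/Fy = (1/40) / (1/2) = 1/20 ✓

α = 1/20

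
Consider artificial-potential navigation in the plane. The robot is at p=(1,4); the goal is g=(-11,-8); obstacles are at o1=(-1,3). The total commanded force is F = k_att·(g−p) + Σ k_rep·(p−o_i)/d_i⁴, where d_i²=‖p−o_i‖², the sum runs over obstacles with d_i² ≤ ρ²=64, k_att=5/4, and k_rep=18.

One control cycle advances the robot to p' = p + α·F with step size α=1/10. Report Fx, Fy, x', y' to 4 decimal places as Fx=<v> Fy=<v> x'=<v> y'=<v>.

F_att = 5/4·(g−p) = 5/4·(-12,-12) = (-15.0000,-15.0000)
o1: d²=5 ≤ ρ²=64; F_rep = 18·(2,1)/5² = (1.4400,0.7200)
F = F_att + ΣF_rep = (-13.5600,-14.2800)
p' = p + 1/10·F = (-0.3560,2.5720)

Fx=-13.5600 Fy=-14.2800 x'=-0.3560 y'=2.5720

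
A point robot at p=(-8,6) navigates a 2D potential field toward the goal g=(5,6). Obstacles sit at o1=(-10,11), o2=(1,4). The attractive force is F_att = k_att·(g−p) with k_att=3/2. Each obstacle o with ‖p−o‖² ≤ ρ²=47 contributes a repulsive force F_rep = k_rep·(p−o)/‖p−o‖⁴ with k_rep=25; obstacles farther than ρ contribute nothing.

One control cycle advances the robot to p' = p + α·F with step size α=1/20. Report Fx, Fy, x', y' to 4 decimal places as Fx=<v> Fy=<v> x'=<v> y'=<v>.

F_att = 3/2·(g−p) = 3/2·(13,0) = (19.5000,0.0000)
o1: d²=29 ≤ ρ²=47; F_rep = 25·(2,-5)/29² = (0.0595,-0.1486)
o2: d²=85 > ρ²=47 → inactive
F = F_att + ΣF_rep = (19.5595,-0.1486)
p' = p + 1/20·F = (-7.0220,5.9926)

Fx=19.5595 Fy=-0.1486 x'=-7.0220 y'=5.9926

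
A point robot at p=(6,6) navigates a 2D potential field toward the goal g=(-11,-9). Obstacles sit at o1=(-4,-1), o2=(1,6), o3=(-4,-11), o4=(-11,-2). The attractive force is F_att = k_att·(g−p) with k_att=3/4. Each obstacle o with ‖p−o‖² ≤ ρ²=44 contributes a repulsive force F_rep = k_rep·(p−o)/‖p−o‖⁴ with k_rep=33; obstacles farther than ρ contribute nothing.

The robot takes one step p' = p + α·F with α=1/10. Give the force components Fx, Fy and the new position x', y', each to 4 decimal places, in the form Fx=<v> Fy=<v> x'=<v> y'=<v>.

Fx=-12.4860 Fy=-11.2500 x'=4.7514 y'=4.8750

F_att = 3/4·(g−p) = 3/4·(-17,-15) = (-12.7500,-11.2500)
o1: d²=149 > ρ²=44 → inactive
o2: d²=25 ≤ ρ²=44; F_rep = 33·(5,0)/25² = (0.2640,0.0000)
o3: d²=389 > ρ²=44 → inactive
o4: d²=353 > ρ²=44 → inactive
F = F_att + ΣF_rep = (-12.4860,-11.2500)
p' = p + 1/10·F = (4.7514,4.8750)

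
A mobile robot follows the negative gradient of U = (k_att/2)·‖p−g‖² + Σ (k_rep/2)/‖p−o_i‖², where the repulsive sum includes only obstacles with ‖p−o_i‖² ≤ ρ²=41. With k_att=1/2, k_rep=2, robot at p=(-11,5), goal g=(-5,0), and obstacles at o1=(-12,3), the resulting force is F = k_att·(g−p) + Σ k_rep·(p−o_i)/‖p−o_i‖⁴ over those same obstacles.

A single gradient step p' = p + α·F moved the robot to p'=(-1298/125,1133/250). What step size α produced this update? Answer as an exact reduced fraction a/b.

F_att = 1/2·(g−p) = 1/2·(6,-5) = (3.0000,-2.5000)
o1: d²=5 ≤ ρ²=41; F_rep = 2·(1,2)/5² = (0.0800,0.1600)
F = F_att + ΣF_rep = (3.0800,-2.3400)
Δp = p'−p = (0.6160,-0.4680); α = Δx/Fx = (77/125) / (77/25) = 1/5
check: Δy/Fy = (-117/250) / (-117/50) = 1/5 ✓

α = 1/5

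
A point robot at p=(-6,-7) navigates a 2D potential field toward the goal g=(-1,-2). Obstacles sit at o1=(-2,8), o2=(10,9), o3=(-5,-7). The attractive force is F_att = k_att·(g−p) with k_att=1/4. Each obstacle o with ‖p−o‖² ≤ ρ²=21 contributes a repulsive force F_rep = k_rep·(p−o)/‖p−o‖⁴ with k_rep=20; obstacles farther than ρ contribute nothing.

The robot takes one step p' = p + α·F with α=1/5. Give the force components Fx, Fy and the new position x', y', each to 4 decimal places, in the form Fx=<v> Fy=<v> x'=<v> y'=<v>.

Fx=-18.7500 Fy=1.2500 x'=-9.7500 y'=-6.7500

F_att = 1/4·(g−p) = 1/4·(5,5) = (1.2500,1.2500)
o1: d²=241 > ρ²=21 → inactive
o2: d²=512 > ρ²=21 → inactive
o3: d²=1 ≤ ρ²=21; F_rep = 20·(-1,0)/1² = (-20.0000,0.0000)
F = F_att + ΣF_rep = (-18.7500,1.2500)
p' = p + 1/5·F = (-9.7500,-6.7500)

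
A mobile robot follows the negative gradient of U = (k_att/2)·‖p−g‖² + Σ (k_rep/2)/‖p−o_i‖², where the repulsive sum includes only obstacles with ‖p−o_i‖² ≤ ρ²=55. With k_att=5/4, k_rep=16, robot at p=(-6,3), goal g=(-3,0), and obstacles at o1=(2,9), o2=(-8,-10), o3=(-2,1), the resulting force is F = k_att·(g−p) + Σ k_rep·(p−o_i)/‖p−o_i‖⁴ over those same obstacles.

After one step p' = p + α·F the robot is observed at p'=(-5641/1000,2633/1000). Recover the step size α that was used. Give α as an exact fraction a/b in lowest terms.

α = 1/10

F_att = 5/4·(g−p) = 5/4·(3,-3) = (3.7500,-3.7500)
o1: d²=100 > ρ²=55 → inactive
o2: d²=173 > ρ²=55 → inactive
o3: d²=20 ≤ ρ²=55; F_rep = 16·(-4,2)/20² = (-0.1600,0.0800)
F = F_att + ΣF_rep = (3.5900,-3.6700)
Δp = p'−p = (0.3590,-0.3670); α = Δx/Fx = (359/1000) / (359/100) = 1/10
check: Δy/Fy = (-367/1000) / (-367/100) = 1/10 ✓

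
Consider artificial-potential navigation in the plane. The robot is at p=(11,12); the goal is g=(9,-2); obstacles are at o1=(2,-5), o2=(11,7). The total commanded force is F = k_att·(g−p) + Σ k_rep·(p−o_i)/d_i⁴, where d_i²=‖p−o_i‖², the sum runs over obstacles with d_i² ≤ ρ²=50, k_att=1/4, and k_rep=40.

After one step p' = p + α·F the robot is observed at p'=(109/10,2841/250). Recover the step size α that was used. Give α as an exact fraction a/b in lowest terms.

F_att = 1/4·(g−p) = 1/4·(-2,-14) = (-0.5000,-3.5000)
o1: d²=370 > ρ²=50 → inactive
o2: d²=25 ≤ ρ²=50; F_rep = 40·(0,5)/25² = (0.0000,0.3200)
F = F_att + ΣF_rep = (-0.5000,-3.1800)
Δp = p'−p = (-0.1000,-0.6360); α = Δx/Fx = (-1/10) / (-1/2) = 1/5
check: Δy/Fy = (-159/250) / (-159/50) = 1/5 ✓

α = 1/5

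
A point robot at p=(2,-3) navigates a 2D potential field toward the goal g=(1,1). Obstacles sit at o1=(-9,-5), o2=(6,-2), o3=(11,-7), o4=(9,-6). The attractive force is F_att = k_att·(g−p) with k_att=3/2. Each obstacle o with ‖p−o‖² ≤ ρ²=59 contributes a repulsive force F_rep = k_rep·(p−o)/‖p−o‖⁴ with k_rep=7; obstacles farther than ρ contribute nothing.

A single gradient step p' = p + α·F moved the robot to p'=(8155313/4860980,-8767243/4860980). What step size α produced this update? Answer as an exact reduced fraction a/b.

F_att = 3/2·(g−p) = 3/2·(-1,4) = (-1.5000,6.0000)
o1: d²=125 > ρ²=59 → inactive
o2: d²=17 ≤ ρ²=59; F_rep = 7·(-4,-1)/17² = (-0.0969,-0.0242)
o3: d²=97 > ρ²=59 → inactive
o4: d²=58 ≤ ρ²=59; F_rep = 7·(-7,3)/58² = (-0.0146,0.0062)
F = F_att + ΣF_rep = (-1.6115,5.9820)
Δp = p'−p = (-0.3223,1.1964); α = Δx/Fx = (-1566647/4860980) / (-1566647/972196) = 1/5
check: Δy/Fy = (5815697/4860980) / (5815697/972196) = 1/5 ✓

α = 1/5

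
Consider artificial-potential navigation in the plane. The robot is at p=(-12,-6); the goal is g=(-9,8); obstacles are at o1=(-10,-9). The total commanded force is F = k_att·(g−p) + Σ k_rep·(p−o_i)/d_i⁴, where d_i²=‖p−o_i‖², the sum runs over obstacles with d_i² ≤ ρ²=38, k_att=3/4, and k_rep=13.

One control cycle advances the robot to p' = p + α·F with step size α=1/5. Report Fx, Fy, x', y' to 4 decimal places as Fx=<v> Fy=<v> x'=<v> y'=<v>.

Fx=2.0962 Fy=10.7308 x'=-11.5808 y'=-3.8538

F_att = 3/4·(g−p) = 3/4·(3,14) = (2.2500,10.5000)
o1: d²=13 ≤ ρ²=38; F_rep = 13·(-2,3)/13² = (-0.1538,0.2308)
F = F_att + ΣF_rep = (2.0962,10.7308)
p' = p + 1/5·F = (-11.5808,-3.8538)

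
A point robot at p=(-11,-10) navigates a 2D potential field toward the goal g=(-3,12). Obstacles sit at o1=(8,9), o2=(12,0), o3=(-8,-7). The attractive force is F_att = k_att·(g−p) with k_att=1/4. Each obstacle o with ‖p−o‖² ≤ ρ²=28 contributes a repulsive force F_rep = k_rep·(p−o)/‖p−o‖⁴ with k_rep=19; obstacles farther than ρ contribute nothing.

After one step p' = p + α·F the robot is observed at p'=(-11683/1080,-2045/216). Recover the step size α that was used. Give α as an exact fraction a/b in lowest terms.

α = 1/10

F_att = 1/4·(g−p) = 1/4·(8,22) = (2.0000,5.5000)
o1: d²=722 > ρ²=28 → inactive
o2: d²=629 > ρ²=28 → inactive
o3: d²=18 ≤ ρ²=28; F_rep = 19·(-3,-3)/18² = (-0.1759,-0.1759)
F = F_att + ΣF_rep = (1.8241,5.3241)
Δp = p'−p = (0.1824,0.5324); α = Δx/Fx = (197/1080) / (197/108) = 1/10
check: Δy/Fy = (115/216) / (575/108) = 1/10 ✓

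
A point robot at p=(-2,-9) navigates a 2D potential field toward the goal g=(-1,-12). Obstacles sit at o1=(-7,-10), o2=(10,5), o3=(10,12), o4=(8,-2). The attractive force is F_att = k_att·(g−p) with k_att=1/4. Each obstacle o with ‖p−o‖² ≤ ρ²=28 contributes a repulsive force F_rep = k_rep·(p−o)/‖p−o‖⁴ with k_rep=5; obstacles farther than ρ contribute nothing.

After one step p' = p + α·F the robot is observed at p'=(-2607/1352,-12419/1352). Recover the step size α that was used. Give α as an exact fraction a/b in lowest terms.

α = 1/4

F_att = 1/4·(g−p) = 1/4·(1,-3) = (0.2500,-0.7500)
o1: d²=26 ≤ ρ²=28; F_rep = 5·(5,1)/26² = (0.0370,0.0074)
o2: d²=340 > ρ²=28 → inactive
o3: d²=585 > ρ²=28 → inactive
o4: d²=149 > ρ²=28 → inactive
F = F_att + ΣF_rep = (0.2870,-0.7426)
Δp = p'−p = (0.0717,-0.1857); α = Δx/Fx = (97/1352) / (97/338) = 1/4
check: Δy/Fy = (-251/1352) / (-251/338) = 1/4 ✓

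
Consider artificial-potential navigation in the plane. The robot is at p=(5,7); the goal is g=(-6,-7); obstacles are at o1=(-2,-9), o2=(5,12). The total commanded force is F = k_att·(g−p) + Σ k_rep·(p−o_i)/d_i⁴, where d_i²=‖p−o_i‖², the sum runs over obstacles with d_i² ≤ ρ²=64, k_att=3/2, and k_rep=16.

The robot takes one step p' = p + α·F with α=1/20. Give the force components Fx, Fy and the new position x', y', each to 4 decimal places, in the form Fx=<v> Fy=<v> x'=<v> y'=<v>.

F_att = 3/2·(g−p) = 3/2·(-11,-14) = (-16.5000,-21.0000)
o1: d²=305 > ρ²=64 → inactive
o2: d²=25 ≤ ρ²=64; F_rep = 16·(0,-5)/25² = (0.0000,-0.1280)
F = F_att + ΣF_rep = (-16.5000,-21.1280)
p' = p + 1/20·F = (4.1750,5.9436)

Fx=-16.5000 Fy=-21.1280 x'=4.1750 y'=5.9436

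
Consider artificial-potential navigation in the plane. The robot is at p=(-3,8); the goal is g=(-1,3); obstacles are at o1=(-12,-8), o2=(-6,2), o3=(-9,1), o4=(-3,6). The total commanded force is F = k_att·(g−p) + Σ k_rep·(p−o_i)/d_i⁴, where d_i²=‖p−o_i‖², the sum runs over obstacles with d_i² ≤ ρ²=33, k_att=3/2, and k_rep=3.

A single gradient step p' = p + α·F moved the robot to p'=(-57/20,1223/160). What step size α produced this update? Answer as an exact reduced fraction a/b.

F_att = 3/2·(g−p) = 3/2·(2,-5) = (3.0000,-7.5000)
o1: d²=337 > ρ²=33 → inactive
o2: d²=45 > ρ²=33 → inactive
o3: d²=85 > ρ²=33 → inactive
o4: d²=4 ≤ ρ²=33; F_rep = 3·(0,2)/4² = (0.0000,0.3750)
F = F_att + ΣF_rep = (3.0000,-7.1250)
Δp = p'−p = (0.1500,-0.3563); α = Δx/Fx = (3/20) / (3) = 1/20
check: Δy/Fy = (-57/160) / (-57/8) = 1/20 ✓

α = 1/20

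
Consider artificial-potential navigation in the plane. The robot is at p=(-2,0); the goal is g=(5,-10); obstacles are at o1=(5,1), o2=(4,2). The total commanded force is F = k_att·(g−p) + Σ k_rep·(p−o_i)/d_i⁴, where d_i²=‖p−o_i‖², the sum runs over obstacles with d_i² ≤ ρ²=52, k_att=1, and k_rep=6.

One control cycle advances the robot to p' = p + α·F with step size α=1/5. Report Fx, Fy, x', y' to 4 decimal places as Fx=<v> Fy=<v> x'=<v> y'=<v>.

Fx=6.9607 Fy=-10.0099 x'=-0.6079 y'=-2.0020

F_att = 1·(g−p) = 1·(7,-10) = (7.0000,-10.0000)
o1: d²=50 ≤ ρ²=52; F_rep = 6·(-7,-1)/50² = (-0.0168,-0.0024)
o2: d²=40 ≤ ρ²=52; F_rep = 6·(-6,-2)/40² = (-0.0225,-0.0075)
F = F_att + ΣF_rep = (6.9607,-10.0099)
p' = p + 1/5·F = (-0.6079,-2.0020)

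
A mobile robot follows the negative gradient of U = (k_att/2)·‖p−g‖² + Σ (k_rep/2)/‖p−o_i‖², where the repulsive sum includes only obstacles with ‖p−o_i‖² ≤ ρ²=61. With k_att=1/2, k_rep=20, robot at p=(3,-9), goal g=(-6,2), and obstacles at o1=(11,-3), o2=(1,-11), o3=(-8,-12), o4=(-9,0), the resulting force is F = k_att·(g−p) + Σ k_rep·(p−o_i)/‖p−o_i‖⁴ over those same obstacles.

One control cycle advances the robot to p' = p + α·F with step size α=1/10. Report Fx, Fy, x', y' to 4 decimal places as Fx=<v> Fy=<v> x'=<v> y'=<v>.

Fx=-3.8750 Fy=6.1250 x'=2.6125 y'=-8.3875

F_att = 1/2·(g−p) = 1/2·(-9,11) = (-4.5000,5.5000)
o1: d²=100 > ρ²=61 → inactive
o2: d²=8 ≤ ρ²=61; F_rep = 20·(2,2)/8² = (0.6250,0.6250)
o3: d²=130 > ρ²=61 → inactive
o4: d²=225 > ρ²=61 → inactive
F = F_att + ΣF_rep = (-3.8750,6.1250)
p' = p + 1/10·F = (2.6125,-8.3875)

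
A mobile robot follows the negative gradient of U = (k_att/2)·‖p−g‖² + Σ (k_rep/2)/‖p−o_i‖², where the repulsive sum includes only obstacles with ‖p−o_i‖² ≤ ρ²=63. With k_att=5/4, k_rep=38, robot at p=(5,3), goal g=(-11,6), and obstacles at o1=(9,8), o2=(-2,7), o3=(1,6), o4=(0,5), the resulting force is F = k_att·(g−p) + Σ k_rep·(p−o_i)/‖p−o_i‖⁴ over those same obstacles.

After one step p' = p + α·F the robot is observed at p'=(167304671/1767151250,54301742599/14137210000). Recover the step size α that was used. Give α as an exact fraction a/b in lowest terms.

F_att = 5/4·(g−p) = 5/4·(-16,3) = (-20.0000,3.7500)
o1: d²=41 ≤ ρ²=63; F_rep = 38·(-4,-5)/41² = (-0.0904,-0.1130)
o2: d²=65 > ρ²=63 → inactive
o3: d²=25 ≤ ρ²=63; F_rep = 38·(4,-3)/25² = (0.2432,-0.1824)
o4: d²=29 ≤ ρ²=63; F_rep = 38·(5,-2)/29² = (0.2259,-0.0904)
F = F_att + ΣF_rep = (-19.6213,3.3642)
Δp = p'−p = (-4.9053,0.8411); α = Δx/Fx = (-8668451579/1767151250) / (-17336903158/883575625) = 1/4
check: Δy/Fy = (11890112599/14137210000) / (11890112599/3534302500) = 1/4 ✓

α = 1/4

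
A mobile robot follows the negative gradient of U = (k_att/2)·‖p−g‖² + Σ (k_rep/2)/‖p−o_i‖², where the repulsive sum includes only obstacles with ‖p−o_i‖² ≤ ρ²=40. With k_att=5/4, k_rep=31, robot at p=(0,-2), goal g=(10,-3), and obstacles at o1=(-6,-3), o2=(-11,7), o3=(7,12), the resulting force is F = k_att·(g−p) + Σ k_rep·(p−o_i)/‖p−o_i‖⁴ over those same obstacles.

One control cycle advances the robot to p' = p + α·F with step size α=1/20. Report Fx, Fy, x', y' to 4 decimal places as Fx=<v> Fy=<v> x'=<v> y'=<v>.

F_att = 5/4·(g−p) = 5/4·(10,-1) = (12.5000,-1.2500)
o1: d²=37 ≤ ρ²=40; F_rep = 31·(6,1)/37² = (0.1359,0.0226)
o2: d²=202 > ρ²=40 → inactive
o3: d²=245 > ρ²=40 → inactive
F = F_att + ΣF_rep = (12.6359,-1.2274)
p' = p + 1/20·F = (0.6318,-2.0614)

Fx=12.6359 Fy=-1.2274 x'=0.6318 y'=-2.0614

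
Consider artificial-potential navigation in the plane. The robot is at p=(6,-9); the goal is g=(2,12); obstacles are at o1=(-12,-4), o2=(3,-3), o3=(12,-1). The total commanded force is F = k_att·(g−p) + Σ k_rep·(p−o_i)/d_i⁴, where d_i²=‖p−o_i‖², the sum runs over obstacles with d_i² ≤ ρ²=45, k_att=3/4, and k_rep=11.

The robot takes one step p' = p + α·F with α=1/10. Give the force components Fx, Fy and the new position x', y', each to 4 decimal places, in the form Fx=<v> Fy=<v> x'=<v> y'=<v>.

F_att = 3/4·(g−p) = 3/4·(-4,21) = (-3.0000,15.7500)
o1: d²=349 > ρ²=45 → inactive
o2: d²=45 ≤ ρ²=45; F_rep = 11·(3,-6)/45² = (0.0163,-0.0326)
o3: d²=100 > ρ²=45 → inactive
F = F_att + ΣF_rep = (-2.9837,15.7174)
p' = p + 1/10·F = (5.7016,-7.4283)

Fx=-2.9837 Fy=15.7174 x'=5.7016 y'=-7.4283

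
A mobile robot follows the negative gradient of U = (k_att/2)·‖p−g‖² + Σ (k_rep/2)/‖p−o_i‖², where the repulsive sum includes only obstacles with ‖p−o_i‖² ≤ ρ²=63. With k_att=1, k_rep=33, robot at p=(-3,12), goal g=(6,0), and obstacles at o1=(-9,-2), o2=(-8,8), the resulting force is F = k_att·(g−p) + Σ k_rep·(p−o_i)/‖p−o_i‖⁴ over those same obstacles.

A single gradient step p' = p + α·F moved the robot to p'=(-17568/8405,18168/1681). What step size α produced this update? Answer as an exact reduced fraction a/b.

α = 1/10

F_att = 1·(g−p) = 1·(9,-12) = (9.0000,-12.0000)
o1: d²=232 > ρ²=63 → inactive
o2: d²=41 ≤ ρ²=63; F_rep = 33·(5,4)/41² = (0.0982,0.0785)
F = F_att + ΣF_rep = (9.0982,-11.9215)
Δp = p'−p = (0.9098,-1.1921); α = Δx/Fx = (7647/8405) / (15294/1681) = 1/10
check: Δy/Fy = (-2004/1681) / (-20040/1681) = 1/10 ✓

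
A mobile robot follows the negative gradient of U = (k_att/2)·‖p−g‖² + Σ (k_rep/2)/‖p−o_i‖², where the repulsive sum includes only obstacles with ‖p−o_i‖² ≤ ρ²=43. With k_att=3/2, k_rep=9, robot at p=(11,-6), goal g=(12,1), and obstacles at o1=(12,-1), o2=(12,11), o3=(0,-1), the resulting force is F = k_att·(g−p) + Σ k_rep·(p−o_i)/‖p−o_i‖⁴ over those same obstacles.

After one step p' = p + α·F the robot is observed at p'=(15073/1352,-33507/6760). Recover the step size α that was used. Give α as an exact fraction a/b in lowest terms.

α = 1/10

F_att = 3/2·(g−p) = 3/2·(1,7) = (1.5000,10.5000)
o1: d²=26 ≤ ρ²=43; F_rep = 9·(-1,-5)/26² = (-0.0133,-0.0666)
o2: d²=290 > ρ²=43 → inactive
o3: d²=146 > ρ²=43 → inactive
F = F_att + ΣF_rep = (1.4867,10.4334)
Δp = p'−p = (0.1487,1.0433); α = Δx/Fx = (201/1352) / (1005/676) = 1/10
check: Δy/Fy = (7053/6760) / (7053/676) = 1/10 ✓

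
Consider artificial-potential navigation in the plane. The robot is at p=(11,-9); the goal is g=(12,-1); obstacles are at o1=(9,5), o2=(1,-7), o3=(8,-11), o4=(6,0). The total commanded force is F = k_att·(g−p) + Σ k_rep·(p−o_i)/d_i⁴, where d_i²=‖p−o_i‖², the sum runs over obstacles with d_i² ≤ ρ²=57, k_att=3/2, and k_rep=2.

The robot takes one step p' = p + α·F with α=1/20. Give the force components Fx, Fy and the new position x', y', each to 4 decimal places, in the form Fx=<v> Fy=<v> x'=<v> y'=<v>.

Fx=1.5355 Fy=12.0237 x'=11.0768 y'=-8.3988

F_att = 3/2·(g−p) = 3/2·(1,8) = (1.5000,12.0000)
o1: d²=200 > ρ²=57 → inactive
o2: d²=104 > ρ²=57 → inactive
o3: d²=13 ≤ ρ²=57; F_rep = 2·(3,2)/13² = (0.0355,0.0237)
o4: d²=106 > ρ²=57 → inactive
F = F_att + ΣF_rep = (1.5355,12.0237)
p' = p + 1/20·F = (11.0768,-8.3988)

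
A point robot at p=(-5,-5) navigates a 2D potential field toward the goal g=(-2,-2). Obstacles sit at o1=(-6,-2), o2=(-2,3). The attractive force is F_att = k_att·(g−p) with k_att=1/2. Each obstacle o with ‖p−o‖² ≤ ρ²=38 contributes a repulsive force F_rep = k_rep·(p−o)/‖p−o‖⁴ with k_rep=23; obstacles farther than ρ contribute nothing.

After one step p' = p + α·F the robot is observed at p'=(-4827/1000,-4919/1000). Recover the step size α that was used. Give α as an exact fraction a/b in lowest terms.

α = 1/10

F_att = 1/2·(g−p) = 1/2·(3,3) = (1.5000,1.5000)
o1: d²=10 ≤ ρ²=38; F_rep = 23·(1,-3)/10² = (0.2300,-0.6900)
o2: d²=73 > ρ²=38 → inactive
F = F_att + ΣF_rep = (1.7300,0.8100)
Δp = p'−p = (0.1730,0.0810); α = Δx/Fx = (173/1000) / (173/100) = 1/10
check: Δy/Fy = (81/1000) / (81/100) = 1/10 ✓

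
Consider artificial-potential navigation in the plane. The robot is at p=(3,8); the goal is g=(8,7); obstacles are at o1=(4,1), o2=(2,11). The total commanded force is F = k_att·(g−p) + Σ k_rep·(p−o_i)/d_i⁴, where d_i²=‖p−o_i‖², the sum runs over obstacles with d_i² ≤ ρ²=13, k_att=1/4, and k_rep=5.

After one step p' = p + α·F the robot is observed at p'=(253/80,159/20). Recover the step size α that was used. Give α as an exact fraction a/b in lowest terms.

F_att = 1/4·(g−p) = 1/4·(5,-1) = (1.2500,-0.2500)
o1: d²=50 > ρ²=13 → inactive
o2: d²=10 ≤ ρ²=13; F_rep = 5·(1,-3)/10² = (0.0500,-0.1500)
F = F_att + ΣF_rep = (1.3000,-0.4000)
Δp = p'−p = (0.1625,-0.0500); α = Δx/Fx = (13/80) / (13/10) = 1/8
check: Δy/Fy = (-1/20) / (-2/5) = 1/8 ✓

α = 1/8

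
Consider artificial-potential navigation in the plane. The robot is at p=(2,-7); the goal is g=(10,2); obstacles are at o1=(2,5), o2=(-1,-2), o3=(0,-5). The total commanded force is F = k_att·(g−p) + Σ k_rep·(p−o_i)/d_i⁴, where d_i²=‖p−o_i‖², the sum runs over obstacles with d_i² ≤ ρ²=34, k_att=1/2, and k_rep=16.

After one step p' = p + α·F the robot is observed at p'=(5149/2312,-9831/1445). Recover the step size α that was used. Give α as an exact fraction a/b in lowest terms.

F_att = 1/2·(g−p) = 1/2·(8,9) = (4.0000,4.5000)
o1: d²=144 > ρ²=34 → inactive
o2: d²=34 ≤ ρ²=34; F_rep = 16·(3,-5)/34² = (0.0415,-0.0692)
o3: d²=8 ≤ ρ²=34; F_rep = 16·(2,-2)/8² = (0.5000,-0.5000)
F = F_att + ΣF_rep = (4.5415,3.9308)
Δp = p'−p = (0.2271,0.1965); α = Δx/Fx = (525/2312) / (2625/578) = 1/20
check: Δy/Fy = (284/1445) / (1136/289) = 1/20 ✓

α = 1/20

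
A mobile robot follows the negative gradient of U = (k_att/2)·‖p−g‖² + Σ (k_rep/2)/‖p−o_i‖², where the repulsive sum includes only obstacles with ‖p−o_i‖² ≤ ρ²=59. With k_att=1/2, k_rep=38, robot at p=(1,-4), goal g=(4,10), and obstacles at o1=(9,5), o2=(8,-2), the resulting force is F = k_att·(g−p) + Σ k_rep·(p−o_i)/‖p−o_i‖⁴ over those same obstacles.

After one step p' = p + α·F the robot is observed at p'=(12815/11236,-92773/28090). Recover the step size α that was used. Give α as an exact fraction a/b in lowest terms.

F_att = 1/2·(g−p) = 1/2·(3,14) = (1.5000,7.0000)
o1: d²=145 > ρ²=59 → inactive
o2: d²=53 ≤ ρ²=59; F_rep = 38·(-7,-2)/53² = (-0.0947,-0.0271)
F = F_att + ΣF_rep = (1.4053,6.9729)
Δp = p'−p = (0.1405,0.6973); α = Δx/Fx = (1579/11236) / (7895/5618) = 1/10
check: Δy/Fy = (19587/28090) / (19587/2809) = 1/10 ✓

α = 1/10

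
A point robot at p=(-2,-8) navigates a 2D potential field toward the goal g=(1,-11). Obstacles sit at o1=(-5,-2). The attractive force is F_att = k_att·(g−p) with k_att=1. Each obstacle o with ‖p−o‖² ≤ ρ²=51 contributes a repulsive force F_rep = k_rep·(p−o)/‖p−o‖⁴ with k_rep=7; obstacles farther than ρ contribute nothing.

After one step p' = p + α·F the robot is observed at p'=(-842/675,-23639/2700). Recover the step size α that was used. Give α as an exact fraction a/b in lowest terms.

F_att = 1·(g−p) = 1·(3,-3) = (3.0000,-3.0000)
o1: d²=45 ≤ ρ²=51; F_rep = 7·(3,-6)/45² = (0.0104,-0.0207)
F = F_att + ΣF_rep = (3.0104,-3.0207)
Δp = p'−p = (0.7526,-0.7552); α = Δx/Fx = (508/675) / (2032/675) = 1/4
check: Δy/Fy = (-2039/2700) / (-2039/675) = 1/4 ✓

α = 1/4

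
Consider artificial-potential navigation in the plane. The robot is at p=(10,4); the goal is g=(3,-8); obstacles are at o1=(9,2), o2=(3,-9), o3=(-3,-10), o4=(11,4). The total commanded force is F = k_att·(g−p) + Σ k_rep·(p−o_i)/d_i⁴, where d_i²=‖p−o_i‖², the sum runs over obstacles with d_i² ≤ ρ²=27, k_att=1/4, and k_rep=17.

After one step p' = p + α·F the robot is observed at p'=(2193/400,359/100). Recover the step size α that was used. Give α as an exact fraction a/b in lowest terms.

F_att = 1/4·(g−p) = 1/4·(-7,-12) = (-1.7500,-3.0000)
o1: d²=5 ≤ ρ²=27; F_rep = 17·(1,2)/5² = (0.6800,1.3600)
o2: d²=218 > ρ²=27 → inactive
o3: d²=365 > ρ²=27 → inactive
o4: d²=1 ≤ ρ²=27; F_rep = 17·(-1,0)/1² = (-17.0000,0.0000)
F = F_att + ΣF_rep = (-18.0700,-1.6400)
Δp = p'−p = (-4.5175,-0.4100); α = Δx/Fx = (-1807/400) / (-1807/100) = 1/4
check: Δy/Fy = (-41/100) / (-41/25) = 1/4 ✓

α = 1/4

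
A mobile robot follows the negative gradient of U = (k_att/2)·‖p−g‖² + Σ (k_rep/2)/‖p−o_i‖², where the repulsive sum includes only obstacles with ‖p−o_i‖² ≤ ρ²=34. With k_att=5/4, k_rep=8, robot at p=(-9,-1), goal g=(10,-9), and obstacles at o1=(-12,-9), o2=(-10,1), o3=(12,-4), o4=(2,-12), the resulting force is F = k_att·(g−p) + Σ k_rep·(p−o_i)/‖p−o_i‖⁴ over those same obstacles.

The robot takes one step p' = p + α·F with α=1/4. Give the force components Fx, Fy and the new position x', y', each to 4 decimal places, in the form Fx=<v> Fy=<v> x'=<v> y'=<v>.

F_att = 5/4·(g−p) = 5/4·(19,-8) = (23.7500,-10.0000)
o1: d²=73 > ρ²=34 → inactive
o2: d²=5 ≤ ρ²=34; F_rep = 8·(1,-2)/5² = (0.3200,-0.6400)
o3: d²=450 > ρ²=34 → inactive
o4: d²=242 > ρ²=34 → inactive
F = F_att + ΣF_rep = (24.0700,-10.6400)
p' = p + 1/4·F = (-2.9825,-3.6600)

Fx=24.0700 Fy=-10.6400 x'=-2.9825 y'=-3.6600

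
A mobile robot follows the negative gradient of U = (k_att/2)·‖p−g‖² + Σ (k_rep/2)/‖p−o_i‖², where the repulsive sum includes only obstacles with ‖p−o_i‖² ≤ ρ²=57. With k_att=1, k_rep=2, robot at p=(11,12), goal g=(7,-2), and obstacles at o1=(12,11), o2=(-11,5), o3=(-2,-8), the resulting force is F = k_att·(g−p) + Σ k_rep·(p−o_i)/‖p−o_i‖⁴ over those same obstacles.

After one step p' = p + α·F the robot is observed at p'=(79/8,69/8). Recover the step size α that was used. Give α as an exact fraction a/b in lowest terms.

F_att = 1·(g−p) = 1·(-4,-14) = (-4.0000,-14.0000)
o1: d²=2 ≤ ρ²=57; F_rep = 2·(-1,1)/2² = (-0.5000,0.5000)
o2: d²=533 > ρ²=57 → inactive
o3: d²=569 > ρ²=57 → inactive
F = F_att + ΣF_rep = (-4.5000,-13.5000)
Δp = p'−p = (-1.1250,-3.3750); α = Δx/Fx = (-9/8) / (-9/2) = 1/4
check: Δy/Fy = (-27/8) / (-27/2) = 1/4 ✓

α = 1/4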